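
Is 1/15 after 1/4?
Yes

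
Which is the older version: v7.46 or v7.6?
v7.6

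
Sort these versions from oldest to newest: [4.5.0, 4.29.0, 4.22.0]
[4.5.0, 4.22.0, 4.29.0]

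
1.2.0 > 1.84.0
False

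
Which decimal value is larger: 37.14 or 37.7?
37.7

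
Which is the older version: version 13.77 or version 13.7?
version 13.7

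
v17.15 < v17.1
False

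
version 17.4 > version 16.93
True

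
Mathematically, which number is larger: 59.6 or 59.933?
59.933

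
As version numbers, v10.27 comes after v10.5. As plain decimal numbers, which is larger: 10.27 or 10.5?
10.5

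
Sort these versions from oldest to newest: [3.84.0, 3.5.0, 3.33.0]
[3.5.0, 3.33.0, 3.84.0]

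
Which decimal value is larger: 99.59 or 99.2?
99.59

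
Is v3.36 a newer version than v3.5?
Yes. Version numbers are compared segment by segment as integers, not as decimals: minor version 36 > 5, so v3.36 > v3.5 (even though the decimal 3.36 < 3.5).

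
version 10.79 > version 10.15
True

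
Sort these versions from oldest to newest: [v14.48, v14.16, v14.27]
[v14.16, v14.27, v14.48]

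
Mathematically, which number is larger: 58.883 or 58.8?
58.883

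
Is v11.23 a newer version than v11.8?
Yes. Version numbers are compared segment by segment as integers, not as decimals: minor version 23 > 8, so v11.23 > v11.8 (even though the decimal 11.23 < 11.8).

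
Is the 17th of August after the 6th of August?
Yes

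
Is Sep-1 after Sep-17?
No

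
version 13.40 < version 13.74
True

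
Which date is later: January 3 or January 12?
January 12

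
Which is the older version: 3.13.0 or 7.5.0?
3.13.0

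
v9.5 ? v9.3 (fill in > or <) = >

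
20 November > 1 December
False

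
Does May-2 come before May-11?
Yes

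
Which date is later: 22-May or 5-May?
22-May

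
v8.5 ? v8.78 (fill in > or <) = <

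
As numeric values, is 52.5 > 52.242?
True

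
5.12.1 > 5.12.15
False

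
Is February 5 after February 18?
No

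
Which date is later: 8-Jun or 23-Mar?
8-Jun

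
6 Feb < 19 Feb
True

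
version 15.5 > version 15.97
False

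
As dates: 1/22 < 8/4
True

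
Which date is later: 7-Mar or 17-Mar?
17-Mar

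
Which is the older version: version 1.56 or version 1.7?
version 1.7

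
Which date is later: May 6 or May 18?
May 18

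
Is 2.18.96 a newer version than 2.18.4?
Yes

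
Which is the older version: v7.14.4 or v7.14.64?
v7.14.4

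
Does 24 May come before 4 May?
No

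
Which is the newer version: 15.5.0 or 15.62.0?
15.62.0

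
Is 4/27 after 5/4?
No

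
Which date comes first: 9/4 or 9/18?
9/4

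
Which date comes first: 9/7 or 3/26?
3/26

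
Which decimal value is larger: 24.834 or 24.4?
24.834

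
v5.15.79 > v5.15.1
True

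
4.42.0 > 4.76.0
False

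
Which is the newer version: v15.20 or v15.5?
v15.20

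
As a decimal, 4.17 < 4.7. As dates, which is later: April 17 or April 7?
April 17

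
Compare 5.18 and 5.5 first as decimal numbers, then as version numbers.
As decimals: 5.18 < 5.5. As versions: v5.18 > v5.5 (minor version 18 > 5).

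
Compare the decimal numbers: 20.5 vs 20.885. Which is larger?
20.885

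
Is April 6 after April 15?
No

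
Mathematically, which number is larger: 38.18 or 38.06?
38.18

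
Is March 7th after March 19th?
No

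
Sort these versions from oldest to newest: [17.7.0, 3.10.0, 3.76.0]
[3.10.0, 3.76.0, 17.7.0]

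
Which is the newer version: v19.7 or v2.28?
v19.7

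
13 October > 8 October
True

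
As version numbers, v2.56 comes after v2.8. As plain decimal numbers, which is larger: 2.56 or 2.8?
2.8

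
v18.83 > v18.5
True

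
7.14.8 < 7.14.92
True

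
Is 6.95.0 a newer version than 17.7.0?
No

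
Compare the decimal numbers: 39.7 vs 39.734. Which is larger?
39.734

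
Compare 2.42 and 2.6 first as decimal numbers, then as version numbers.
As decimals: 2.42 < 2.6. As versions: v2.42 > v2.6 (minor version 42 > 6).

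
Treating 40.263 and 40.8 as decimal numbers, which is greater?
40.8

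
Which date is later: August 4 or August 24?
August 24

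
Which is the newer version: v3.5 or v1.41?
v3.5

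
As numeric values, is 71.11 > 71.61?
False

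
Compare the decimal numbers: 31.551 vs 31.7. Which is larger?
31.7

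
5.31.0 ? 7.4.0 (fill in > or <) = <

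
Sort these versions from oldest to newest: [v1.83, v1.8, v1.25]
[v1.8, v1.25, v1.83]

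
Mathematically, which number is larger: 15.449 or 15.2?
15.449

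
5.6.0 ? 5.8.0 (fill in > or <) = <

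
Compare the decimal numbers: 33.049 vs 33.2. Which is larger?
33.2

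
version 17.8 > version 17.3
True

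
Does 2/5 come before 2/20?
Yes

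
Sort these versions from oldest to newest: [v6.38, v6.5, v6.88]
[v6.5, v6.38, v6.88]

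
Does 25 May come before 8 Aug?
Yes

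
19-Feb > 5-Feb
True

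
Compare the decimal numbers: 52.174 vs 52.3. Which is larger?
52.3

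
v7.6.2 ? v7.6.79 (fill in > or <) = <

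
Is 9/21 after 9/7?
Yes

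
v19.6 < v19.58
True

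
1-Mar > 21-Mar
False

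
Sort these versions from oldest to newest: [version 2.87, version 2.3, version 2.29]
[version 2.3, version 2.29, version 2.87]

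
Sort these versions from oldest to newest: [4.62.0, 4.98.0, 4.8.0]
[4.8.0, 4.62.0, 4.98.0]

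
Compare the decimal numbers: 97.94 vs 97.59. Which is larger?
97.94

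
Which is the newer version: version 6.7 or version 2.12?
version 6.7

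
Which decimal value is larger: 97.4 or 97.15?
97.4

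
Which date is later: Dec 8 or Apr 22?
Dec 8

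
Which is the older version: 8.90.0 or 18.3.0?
8.90.0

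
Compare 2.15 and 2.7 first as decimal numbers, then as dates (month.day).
As decimals: 2.15 < 2.7. As dates: 2/15 is later than 2/7 (day 15 > day 7).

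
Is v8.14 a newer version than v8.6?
Yes. Version numbers are compared segment by segment as integers, not as decimals: minor version 14 > 6, so v8.14 > v8.6 (even though the decimal 8.14 < 8.6).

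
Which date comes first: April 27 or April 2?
April 2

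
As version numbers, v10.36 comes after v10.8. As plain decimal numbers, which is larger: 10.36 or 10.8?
10.8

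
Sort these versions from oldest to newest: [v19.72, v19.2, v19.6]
[v19.2, v19.6, v19.72]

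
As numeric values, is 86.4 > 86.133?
True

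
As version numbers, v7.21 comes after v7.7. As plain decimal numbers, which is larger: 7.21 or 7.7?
7.7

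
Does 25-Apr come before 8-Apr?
No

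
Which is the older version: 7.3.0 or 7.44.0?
7.3.0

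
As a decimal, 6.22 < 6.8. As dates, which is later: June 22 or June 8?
June 22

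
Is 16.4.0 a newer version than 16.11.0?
No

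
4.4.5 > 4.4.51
False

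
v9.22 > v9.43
False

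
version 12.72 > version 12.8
True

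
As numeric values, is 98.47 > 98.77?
False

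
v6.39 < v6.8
False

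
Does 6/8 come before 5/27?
No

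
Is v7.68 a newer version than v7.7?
Yes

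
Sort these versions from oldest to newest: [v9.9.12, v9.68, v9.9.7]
[v9.9.7, v9.9.12, v9.68]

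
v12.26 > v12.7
True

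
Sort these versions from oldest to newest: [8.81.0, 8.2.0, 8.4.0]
[8.2.0, 8.4.0, 8.81.0]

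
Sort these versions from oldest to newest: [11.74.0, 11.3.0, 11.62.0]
[11.3.0, 11.62.0, 11.74.0]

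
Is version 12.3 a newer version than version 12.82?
No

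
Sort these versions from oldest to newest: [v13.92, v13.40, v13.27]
[v13.27, v13.40, v13.92]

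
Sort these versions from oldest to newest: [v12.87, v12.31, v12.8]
[v12.8, v12.31, v12.87]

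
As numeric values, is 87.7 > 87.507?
True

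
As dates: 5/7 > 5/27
False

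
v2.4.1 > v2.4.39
False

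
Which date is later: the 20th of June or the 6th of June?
the 20th of June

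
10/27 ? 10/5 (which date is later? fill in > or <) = >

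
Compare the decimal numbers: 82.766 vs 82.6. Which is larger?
82.766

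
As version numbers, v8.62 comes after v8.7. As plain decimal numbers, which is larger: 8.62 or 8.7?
8.7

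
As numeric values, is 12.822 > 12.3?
True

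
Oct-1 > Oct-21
False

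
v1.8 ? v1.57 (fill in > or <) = <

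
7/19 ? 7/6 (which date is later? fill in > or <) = >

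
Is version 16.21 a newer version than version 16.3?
Yes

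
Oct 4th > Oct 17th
False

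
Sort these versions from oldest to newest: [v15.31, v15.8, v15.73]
[v15.8, v15.31, v15.73]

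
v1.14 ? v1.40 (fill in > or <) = <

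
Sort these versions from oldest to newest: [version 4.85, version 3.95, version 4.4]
[version 3.95, version 4.4, version 4.85]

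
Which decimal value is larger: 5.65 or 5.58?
5.65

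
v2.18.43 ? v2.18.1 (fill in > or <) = >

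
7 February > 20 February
False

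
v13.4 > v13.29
False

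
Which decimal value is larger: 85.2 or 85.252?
85.252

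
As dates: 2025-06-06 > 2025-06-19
False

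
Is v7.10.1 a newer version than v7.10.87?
No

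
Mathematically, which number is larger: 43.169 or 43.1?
43.169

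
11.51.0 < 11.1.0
False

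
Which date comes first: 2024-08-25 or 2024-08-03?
2024-08-03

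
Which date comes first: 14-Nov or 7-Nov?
7-Nov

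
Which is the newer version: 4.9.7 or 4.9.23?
4.9.23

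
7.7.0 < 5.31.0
False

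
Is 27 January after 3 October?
No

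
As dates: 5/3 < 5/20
True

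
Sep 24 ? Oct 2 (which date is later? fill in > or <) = <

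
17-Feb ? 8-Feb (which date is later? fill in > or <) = >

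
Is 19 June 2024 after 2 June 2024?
Yes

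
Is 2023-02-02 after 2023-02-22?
No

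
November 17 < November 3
False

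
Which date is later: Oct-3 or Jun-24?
Oct-3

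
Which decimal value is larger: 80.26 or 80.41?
80.41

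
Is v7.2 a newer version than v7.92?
No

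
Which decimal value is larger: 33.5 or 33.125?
33.5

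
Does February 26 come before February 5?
No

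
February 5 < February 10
True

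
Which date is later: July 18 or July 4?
July 18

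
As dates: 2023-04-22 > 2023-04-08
True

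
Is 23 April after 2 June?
No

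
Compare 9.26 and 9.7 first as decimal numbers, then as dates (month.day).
As decimals: 9.26 < 9.7. As dates: 9/26 is later than 9/7 (day 26 > day 7).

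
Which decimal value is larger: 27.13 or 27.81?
27.81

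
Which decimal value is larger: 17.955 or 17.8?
17.955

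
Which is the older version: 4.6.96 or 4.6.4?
4.6.4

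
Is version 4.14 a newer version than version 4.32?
No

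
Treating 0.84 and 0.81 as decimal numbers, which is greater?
0.84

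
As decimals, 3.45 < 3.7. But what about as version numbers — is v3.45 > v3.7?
True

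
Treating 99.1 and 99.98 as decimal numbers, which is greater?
99.98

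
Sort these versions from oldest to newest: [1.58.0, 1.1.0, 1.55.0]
[1.1.0, 1.55.0, 1.58.0]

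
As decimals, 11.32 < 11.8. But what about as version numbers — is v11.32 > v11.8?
True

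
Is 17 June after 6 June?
Yes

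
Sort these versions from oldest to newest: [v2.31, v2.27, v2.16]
[v2.16, v2.27, v2.31]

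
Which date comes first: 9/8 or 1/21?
1/21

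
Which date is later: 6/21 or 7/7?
7/7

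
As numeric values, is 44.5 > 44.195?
True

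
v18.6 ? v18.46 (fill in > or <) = <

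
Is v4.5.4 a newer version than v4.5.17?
No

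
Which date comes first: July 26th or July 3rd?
July 3rd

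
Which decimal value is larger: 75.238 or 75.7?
75.7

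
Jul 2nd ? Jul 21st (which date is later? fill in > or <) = <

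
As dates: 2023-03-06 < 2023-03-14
True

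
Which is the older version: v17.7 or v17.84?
v17.7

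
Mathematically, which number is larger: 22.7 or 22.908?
22.908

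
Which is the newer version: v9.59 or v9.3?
v9.59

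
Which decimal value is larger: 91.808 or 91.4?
91.808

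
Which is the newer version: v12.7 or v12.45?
v12.45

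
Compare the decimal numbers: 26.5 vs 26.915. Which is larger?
26.915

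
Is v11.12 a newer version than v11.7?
Yes. Version numbers are compared segment by segment as integers, not as decimals: minor version 12 > 7, so v11.12 > v11.7 (even though the decimal 11.12 < 11.7).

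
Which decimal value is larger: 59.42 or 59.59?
59.59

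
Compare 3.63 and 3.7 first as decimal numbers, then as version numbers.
As decimals: 3.63 < 3.7. As versions: v3.63 > v3.7 (minor version 63 > 7).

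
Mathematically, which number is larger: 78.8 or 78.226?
78.8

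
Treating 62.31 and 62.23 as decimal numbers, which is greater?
62.31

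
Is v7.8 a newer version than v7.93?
No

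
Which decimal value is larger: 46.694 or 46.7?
46.7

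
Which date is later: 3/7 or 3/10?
3/10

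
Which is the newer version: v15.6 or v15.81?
v15.81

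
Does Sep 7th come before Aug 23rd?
No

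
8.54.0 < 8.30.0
False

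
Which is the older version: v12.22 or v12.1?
v12.1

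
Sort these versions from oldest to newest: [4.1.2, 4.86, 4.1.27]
[4.1.2, 4.1.27, 4.86]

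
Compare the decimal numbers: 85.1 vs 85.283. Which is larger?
85.283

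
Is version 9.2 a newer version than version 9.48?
No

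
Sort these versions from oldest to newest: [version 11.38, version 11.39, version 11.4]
[version 11.4, version 11.38, version 11.39]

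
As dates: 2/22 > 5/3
False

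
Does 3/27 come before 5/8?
Yes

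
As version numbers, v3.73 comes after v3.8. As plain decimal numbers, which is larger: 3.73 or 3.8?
3.8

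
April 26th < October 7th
True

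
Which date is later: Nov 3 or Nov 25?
Nov 25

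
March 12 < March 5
False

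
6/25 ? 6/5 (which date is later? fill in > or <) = >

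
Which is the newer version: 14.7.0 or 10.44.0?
14.7.0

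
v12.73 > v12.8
True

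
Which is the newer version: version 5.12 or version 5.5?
version 5.12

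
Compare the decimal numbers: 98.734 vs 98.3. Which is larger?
98.734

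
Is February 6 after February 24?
No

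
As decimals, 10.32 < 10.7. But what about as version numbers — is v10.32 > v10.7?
True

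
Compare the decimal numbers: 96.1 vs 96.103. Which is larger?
96.103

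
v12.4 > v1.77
True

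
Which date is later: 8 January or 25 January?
25 January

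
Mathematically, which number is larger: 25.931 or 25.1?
25.931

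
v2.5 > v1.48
True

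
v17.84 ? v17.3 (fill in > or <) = >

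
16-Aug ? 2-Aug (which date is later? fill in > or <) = >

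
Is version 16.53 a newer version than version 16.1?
Yes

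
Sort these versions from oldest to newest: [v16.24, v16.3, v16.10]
[v16.3, v16.10, v16.24]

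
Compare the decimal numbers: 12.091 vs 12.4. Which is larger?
12.4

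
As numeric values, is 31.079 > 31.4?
False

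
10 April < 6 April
False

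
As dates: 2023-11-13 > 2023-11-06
True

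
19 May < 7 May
False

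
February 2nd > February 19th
False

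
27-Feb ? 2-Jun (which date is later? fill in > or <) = <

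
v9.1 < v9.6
True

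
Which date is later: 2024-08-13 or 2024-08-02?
2024-08-13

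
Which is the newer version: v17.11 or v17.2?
v17.11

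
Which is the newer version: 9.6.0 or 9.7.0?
9.7.0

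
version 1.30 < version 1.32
True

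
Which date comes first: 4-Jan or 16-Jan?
4-Jan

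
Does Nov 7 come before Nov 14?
Yes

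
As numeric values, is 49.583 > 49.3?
True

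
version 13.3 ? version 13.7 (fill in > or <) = <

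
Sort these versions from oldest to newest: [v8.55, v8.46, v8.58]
[v8.46, v8.55, v8.58]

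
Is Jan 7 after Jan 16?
No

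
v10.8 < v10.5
False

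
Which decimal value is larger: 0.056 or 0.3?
0.3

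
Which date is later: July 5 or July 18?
July 18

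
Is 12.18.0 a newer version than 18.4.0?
No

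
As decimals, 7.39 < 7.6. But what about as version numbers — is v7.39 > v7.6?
True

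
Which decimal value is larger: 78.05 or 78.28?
78.28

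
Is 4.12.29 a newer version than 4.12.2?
Yes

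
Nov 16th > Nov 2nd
True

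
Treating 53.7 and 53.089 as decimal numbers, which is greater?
53.7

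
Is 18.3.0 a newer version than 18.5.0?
No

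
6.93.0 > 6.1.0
True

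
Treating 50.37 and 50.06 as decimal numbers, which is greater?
50.37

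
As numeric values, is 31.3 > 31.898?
False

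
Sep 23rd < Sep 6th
False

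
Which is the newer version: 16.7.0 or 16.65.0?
16.65.0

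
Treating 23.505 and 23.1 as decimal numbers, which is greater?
23.505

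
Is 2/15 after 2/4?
Yes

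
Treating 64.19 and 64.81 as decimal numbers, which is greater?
64.81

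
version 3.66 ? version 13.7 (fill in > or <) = <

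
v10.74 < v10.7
False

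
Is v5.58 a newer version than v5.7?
Yes. Version numbers are compared segment by segment as integers, not as decimals: minor version 58 > 7, so v5.58 > v5.7 (even though the decimal 5.58 < 5.7).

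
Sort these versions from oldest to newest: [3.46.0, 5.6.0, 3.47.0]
[3.46.0, 3.47.0, 5.6.0]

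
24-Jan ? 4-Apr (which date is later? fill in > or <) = <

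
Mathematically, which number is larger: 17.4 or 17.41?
17.41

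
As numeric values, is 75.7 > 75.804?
False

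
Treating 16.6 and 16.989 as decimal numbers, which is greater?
16.989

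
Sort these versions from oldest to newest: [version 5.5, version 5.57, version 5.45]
[version 5.5, version 5.45, version 5.57]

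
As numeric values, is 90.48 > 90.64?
False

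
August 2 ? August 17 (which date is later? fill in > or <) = <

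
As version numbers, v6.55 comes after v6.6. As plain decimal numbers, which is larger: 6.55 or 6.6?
6.6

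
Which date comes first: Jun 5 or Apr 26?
Apr 26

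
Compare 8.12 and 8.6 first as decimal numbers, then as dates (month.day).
As decimals: 8.12 < 8.6. As dates: 8/12 is later than 8/6 (day 12 > day 6).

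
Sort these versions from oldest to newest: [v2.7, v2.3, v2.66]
[v2.3, v2.7, v2.66]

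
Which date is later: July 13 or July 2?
July 13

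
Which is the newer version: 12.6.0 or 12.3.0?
12.6.0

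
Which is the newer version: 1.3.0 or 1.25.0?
1.25.0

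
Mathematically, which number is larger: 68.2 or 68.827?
68.827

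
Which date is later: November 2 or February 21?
November 2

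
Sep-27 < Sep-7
False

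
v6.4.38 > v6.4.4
True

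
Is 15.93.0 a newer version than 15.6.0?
Yes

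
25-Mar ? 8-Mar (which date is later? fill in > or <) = >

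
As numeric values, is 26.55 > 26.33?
True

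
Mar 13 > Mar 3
True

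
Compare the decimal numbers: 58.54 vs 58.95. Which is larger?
58.95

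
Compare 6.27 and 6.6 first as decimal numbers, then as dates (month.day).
As decimals: 6.27 < 6.6. As dates: 6/27 is later than 6/6 (day 27 > day 6).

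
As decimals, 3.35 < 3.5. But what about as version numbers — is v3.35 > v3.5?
True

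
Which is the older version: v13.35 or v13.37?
v13.35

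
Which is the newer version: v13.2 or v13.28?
v13.28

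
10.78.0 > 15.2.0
False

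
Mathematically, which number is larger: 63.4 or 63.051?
63.4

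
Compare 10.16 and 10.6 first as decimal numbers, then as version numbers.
As decimals: 10.16 < 10.6. As versions: v10.16 > v10.6 (minor version 16 > 6).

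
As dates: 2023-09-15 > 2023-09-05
True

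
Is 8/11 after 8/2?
Yes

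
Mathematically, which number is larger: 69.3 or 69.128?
69.3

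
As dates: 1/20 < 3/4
True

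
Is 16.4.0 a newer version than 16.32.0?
No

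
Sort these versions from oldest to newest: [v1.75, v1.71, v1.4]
[v1.4, v1.71, v1.75]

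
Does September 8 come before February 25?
No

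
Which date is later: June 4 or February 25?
June 4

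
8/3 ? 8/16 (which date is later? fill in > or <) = <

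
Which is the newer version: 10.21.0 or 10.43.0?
10.43.0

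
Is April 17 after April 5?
Yes. Day 17 comes after day 5 in April — this is a date comparison, not a decimal one (the decimal 4.17 would be smaller than 4.5).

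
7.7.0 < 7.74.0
True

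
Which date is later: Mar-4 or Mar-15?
Mar-15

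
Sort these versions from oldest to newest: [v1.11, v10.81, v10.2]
[v1.11, v10.2, v10.81]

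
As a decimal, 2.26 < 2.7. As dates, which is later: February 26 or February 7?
February 26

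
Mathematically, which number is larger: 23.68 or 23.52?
23.68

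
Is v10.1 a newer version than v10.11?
No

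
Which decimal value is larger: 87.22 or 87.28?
87.28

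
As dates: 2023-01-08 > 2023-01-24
False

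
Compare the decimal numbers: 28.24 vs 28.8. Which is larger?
28.8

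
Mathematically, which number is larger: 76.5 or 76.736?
76.736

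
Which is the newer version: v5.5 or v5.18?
v5.18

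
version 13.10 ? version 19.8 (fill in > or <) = <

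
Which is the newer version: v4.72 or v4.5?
v4.72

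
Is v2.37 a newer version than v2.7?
Yes. Version numbers are compared segment by segment as integers, not as decimals: minor version 37 > 7, so v2.37 > v2.7 (even though the decimal 2.37 < 2.7).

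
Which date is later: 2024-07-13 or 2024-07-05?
2024-07-13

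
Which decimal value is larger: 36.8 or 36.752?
36.8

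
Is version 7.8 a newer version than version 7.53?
No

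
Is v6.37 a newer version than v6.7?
Yes. Version numbers are compared segment by segment as integers, not as decimals: minor version 37 > 7, so v6.37 > v6.7 (even though the decimal 6.37 < 6.7).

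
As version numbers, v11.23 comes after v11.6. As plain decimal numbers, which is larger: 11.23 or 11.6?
11.6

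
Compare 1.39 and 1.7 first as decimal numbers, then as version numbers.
As decimals: 1.39 < 1.7. As versions: v1.39 > v1.7 (minor version 39 > 7).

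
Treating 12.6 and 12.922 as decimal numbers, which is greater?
12.922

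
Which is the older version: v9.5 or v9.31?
v9.5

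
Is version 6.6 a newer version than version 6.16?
No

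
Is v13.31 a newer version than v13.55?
No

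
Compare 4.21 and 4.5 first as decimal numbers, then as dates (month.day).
As decimals: 4.21 < 4.5. As dates: 4/21 is later than 4/5 (day 21 > day 5).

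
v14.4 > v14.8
False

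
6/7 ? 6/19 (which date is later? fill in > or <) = <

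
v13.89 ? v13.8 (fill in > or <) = >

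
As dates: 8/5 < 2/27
False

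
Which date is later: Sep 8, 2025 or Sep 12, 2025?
Sep 12, 2025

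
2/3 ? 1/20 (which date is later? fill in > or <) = >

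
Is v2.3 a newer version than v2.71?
No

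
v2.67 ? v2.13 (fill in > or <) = >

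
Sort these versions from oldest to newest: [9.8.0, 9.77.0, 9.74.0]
[9.8.0, 9.74.0, 9.77.0]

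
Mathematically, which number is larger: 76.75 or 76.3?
76.75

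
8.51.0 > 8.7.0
True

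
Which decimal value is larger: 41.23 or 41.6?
41.6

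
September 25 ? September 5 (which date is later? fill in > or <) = >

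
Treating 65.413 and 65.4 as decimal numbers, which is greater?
65.413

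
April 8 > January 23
True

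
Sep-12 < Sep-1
False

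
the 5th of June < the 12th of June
True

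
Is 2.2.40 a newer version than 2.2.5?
Yes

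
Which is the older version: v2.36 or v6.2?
v2.36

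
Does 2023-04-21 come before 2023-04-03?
No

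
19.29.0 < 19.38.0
True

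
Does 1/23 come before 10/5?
Yes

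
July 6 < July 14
True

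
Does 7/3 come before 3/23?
No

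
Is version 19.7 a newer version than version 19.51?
No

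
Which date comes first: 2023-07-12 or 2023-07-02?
2023-07-02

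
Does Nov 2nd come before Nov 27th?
Yes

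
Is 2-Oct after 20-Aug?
Yes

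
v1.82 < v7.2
True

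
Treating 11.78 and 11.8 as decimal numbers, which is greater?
11.8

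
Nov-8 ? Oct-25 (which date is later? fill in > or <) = >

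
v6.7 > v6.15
False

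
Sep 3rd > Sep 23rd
False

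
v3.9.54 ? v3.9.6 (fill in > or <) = >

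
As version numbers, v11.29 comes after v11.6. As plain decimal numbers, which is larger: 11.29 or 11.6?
11.6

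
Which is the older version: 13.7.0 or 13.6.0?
13.6.0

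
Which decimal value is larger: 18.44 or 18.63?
18.63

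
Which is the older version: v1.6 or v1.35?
v1.6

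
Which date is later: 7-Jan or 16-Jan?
16-Jan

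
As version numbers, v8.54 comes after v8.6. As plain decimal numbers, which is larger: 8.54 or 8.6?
8.6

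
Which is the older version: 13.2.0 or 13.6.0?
13.2.0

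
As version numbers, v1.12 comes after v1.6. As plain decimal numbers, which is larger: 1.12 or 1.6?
1.6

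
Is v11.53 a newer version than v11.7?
Yes. Version numbers are compared segment by segment as integers, not as decimals: minor version 53 > 7, so v11.53 > v11.7 (even though the decimal 11.53 < 11.7).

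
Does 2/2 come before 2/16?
Yes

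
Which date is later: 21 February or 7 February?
21 February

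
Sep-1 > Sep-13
False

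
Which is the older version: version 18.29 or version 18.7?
version 18.7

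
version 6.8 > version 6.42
False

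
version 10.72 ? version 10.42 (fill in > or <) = >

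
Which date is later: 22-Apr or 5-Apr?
22-Apr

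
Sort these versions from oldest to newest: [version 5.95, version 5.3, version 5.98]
[version 5.3, version 5.95, version 5.98]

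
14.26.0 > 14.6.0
True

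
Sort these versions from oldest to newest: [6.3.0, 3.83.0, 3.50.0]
[3.50.0, 3.83.0, 6.3.0]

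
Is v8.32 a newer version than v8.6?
Yes. Version numbers are compared segment by segment as integers, not as decimals: minor version 32 > 6, so v8.32 > v8.6 (even though the decimal 8.32 < 8.6).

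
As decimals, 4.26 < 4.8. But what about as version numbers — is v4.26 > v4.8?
True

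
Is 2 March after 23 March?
No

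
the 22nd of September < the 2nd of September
False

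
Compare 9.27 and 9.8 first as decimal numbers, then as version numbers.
As decimals: 9.27 < 9.8. As versions: v9.27 > v9.8 (minor version 27 > 8).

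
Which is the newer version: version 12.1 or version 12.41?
version 12.41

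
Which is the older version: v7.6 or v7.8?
v7.6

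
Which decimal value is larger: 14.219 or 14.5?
14.5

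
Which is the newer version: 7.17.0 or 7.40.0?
7.40.0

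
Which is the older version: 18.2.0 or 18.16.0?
18.2.0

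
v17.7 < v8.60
False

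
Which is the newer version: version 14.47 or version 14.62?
version 14.62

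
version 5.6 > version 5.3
True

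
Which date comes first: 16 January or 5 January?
5 January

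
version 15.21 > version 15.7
True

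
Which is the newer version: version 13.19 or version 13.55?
version 13.55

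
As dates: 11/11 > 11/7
True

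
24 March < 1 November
True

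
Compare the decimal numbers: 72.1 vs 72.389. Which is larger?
72.389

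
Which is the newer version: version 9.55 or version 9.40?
version 9.55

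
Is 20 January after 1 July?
No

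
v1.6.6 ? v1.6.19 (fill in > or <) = <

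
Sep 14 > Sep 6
True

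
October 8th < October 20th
True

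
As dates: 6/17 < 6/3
False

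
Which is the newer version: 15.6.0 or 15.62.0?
15.62.0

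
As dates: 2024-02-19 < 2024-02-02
False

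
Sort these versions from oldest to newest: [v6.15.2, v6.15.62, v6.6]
[v6.6, v6.15.2, v6.15.62]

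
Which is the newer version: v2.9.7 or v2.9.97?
v2.9.97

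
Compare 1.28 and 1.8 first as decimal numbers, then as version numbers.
As decimals: 1.28 < 1.8. As versions: v1.28 > v1.8 (minor version 28 > 8).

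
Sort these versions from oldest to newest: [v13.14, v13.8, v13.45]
[v13.8, v13.14, v13.45]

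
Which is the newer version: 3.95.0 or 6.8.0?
6.8.0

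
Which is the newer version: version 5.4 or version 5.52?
version 5.52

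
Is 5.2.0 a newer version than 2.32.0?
Yes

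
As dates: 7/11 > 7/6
True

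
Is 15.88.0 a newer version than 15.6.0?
Yes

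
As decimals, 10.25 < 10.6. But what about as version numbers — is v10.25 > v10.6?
True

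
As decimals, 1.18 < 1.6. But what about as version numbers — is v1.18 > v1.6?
True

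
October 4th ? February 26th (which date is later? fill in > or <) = >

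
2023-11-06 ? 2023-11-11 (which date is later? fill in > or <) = <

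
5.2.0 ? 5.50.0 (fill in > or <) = <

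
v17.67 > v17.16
True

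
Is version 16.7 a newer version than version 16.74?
No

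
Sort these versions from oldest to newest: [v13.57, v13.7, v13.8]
[v13.7, v13.8, v13.57]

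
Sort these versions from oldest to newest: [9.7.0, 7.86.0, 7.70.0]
[7.70.0, 7.86.0, 9.7.0]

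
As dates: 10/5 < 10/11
True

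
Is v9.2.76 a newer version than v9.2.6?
Yes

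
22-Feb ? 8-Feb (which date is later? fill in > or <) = >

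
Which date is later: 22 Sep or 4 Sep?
22 Sep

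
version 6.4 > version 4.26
True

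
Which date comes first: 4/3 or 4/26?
4/3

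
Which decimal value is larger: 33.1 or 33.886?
33.886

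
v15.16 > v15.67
False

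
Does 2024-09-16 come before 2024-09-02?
No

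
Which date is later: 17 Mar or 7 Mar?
17 Mar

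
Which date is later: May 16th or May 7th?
May 16th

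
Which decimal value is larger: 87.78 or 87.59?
87.78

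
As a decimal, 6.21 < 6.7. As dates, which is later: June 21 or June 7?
June 21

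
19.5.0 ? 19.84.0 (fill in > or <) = <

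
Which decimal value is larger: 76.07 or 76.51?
76.51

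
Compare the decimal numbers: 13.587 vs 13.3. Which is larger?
13.587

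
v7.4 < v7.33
True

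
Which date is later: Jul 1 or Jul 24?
Jul 24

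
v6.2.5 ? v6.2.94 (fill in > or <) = <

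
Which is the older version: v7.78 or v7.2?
v7.2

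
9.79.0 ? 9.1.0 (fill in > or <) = >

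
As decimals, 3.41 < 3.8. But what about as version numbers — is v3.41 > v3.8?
True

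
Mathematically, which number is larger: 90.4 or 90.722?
90.722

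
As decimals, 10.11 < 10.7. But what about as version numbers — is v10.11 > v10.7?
True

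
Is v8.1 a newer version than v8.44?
No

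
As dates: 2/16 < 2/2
False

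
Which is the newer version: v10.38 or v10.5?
v10.38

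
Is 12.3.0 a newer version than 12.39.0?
No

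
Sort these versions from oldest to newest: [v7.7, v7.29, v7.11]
[v7.7, v7.11, v7.29]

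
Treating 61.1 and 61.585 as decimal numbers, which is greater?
61.585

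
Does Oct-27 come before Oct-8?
No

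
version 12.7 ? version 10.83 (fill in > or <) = >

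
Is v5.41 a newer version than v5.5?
Yes. Version numbers are compared segment by segment as integers, not as decimals: minor version 41 > 5, so v5.41 > v5.5 (even though the decimal 5.41 < 5.5).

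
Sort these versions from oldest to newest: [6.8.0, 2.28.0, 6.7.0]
[2.28.0, 6.7.0, 6.8.0]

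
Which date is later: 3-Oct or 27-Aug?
3-Oct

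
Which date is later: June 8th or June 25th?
June 25th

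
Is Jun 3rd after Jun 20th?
No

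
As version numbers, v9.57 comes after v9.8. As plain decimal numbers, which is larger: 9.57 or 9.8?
9.8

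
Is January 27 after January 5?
Yes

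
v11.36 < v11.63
True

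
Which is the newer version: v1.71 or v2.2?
v2.2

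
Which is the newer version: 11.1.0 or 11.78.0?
11.78.0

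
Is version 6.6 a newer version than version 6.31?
No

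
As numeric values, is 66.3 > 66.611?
False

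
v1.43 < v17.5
True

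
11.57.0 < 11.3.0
False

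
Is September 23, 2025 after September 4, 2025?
Yes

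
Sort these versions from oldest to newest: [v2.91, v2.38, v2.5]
[v2.5, v2.38, v2.91]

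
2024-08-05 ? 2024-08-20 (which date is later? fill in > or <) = <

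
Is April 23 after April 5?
Yes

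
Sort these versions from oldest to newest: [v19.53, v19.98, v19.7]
[v19.7, v19.53, v19.98]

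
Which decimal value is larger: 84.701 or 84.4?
84.701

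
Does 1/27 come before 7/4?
Yes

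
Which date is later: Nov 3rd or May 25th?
Nov 3rd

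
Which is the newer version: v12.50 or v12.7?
v12.50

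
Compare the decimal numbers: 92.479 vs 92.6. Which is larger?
92.6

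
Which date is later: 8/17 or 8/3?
8/17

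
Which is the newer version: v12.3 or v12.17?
v12.17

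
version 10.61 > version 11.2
False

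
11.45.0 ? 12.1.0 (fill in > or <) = <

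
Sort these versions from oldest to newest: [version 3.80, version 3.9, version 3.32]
[version 3.9, version 3.32, version 3.80]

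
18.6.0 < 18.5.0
False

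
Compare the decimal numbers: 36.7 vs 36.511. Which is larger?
36.7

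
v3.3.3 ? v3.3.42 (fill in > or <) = <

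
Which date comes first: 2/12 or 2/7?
2/7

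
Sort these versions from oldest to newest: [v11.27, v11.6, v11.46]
[v11.6, v11.27, v11.46]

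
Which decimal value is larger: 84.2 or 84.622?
84.622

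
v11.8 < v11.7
False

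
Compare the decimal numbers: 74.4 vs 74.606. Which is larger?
74.606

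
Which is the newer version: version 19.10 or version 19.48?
version 19.48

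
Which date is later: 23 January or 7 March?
7 March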